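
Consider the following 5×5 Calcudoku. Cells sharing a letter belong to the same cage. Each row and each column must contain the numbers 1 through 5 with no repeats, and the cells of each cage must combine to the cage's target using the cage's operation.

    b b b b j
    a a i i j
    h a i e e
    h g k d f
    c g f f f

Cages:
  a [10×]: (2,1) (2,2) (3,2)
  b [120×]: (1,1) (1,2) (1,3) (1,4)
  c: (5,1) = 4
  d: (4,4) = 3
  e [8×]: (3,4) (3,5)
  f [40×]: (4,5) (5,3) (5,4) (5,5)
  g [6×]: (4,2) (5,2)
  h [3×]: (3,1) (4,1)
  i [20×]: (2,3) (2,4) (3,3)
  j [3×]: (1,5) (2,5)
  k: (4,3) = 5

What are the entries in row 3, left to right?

3 5 1 4 2

Cage k is given, which forces (4,3) = 5.
D is a freebie; hence (4,4) = 3.
C is a freebie, so (5,1) = 4.
Cage i has product 20; hence (2,4) = 5.
Cage h's pair has product 3, leaving (3,1) = 3.
Row 4 already has 3; hence (4,1) = 1.
Row 4 already has 3, which forces (4,2) = 2.
Cage f needs product 40, which forces (4,5) = 4.
Cage g's pair has product 6, which forces (5,2) = 3.
Cage b needs product 120; hence (1,3) = 3.
Row 1 now contains 3, which forces (1,5) = 1.
Column 1 already has 1, leaving (2,1) = 2.
2 is placed in column 2, so (2,2) = 1.
1 is placed in row 2, so (2,3) = 4.
1 is placed in column 5; hence (2,5) = 3.
Cage a needs product 10; hence (3,2) = 5.
4 is placed in column 3; hence (3,3) = 1.
The two cells of cage e must have product 8, so (3,4) = 4.
4 is placed in column 5; hence (3,5) = 2.
1 is placed in column 3, which forces (5,3) = 2.
Row 5 already has 2, so (5,4) = 1.
Cage f needs product 40, leaving (5,5) = 5.
Column 1 already has 2; hence (1,1) = 5.
Column 2 already has 5, leaving (1,2) = 4.
Column 4 already has 4, which forces (1,4) = 2.
The full grid is 5 4 3 2 1 / 2 1 4 5 3 / 3 5 1 4 2 / 1 2 5 3 4 / 4 3 2 1 5.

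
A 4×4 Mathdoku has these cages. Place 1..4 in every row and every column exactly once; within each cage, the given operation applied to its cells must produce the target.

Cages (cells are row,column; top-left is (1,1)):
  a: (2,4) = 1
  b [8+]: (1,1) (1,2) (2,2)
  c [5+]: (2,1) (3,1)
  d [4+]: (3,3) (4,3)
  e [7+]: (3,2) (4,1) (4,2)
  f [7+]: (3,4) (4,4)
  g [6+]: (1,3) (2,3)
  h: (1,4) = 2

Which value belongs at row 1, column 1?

Cage h is given, leaving (1,4) = 2.
Cage a is given, so (2,4) = 1.
2 is placed in row 1, which forces (1,3) = 4.
Cage g needs two cells with sum 6, so (2,3) = 2.
The 3 cells of cage b must have sum 8, so (2,2) = 4.
4 is placed in row 2, leaving (2,1) = 3.
Cage c's pair has sum 5, leaving (3,1) = 2.
Column 1 now contains 2; hence (4,1) = 4.
Row 4 already has 4, so (4,4) = 3.
Column 1 now contains 3, leaving (1,1) = 1.
Cage b needs sum 8; hence (1,2) = 3.
The 3 cells of cage e must have sum 7, leaving (3,2) = 1.
Cage d's pair has sum 4, which forces (3,3) = 3.
Column 4 already has 3, so (3,4) = 4.
The 3 cells of cage e must have sum 7, leaving (4,2) = 2.
Row 4 already has 3, leaving (4,3) = 1.
Completed grid: 1 3 4 2 / 3 4 2 1 / 2 1 3 4 / 4 2 1 3.

1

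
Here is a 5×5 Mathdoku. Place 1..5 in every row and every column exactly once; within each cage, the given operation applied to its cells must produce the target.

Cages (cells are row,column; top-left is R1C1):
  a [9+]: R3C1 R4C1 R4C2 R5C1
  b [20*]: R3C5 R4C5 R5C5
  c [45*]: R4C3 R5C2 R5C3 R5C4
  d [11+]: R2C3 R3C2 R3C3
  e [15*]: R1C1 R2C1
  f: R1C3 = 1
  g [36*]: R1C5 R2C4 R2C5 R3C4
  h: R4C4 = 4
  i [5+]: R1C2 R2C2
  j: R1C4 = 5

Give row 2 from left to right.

F is a freebie, leaving R1C3 = 1.
Cage j is given, leaving R1C4 = 5.
Cage c needs product 45, so R4C3 = 3.
Cage h is a single given cell; hence R4C4 = 4.
Column 3 now contains 1, leaving R5C3 = 5.
Row 1 now contains 5, so R1C1 = 3.
Cage e's pair has product 15, so R2C1 = 5.
The 3 cells of cage d must have sum 11, leaving R3C2 = 5.
Cage g has product 36, which forces R2C5 = 3.
Cage g needs product 36, so R3C4 = 3.
Cage a has sum 9, which forces R4C1 = 1.
The 4 cells of cage a must have sum 9; hence R4C2 = 2.
The 3 cells of cage b must have product 20, which forces R4C5 = 5.
Column 4 now contains 3, so R5C4 = 1.
Row 5 already has 1, leaving R5C5 = 4.
Column 2 already has 2; hence R1C2 = 4.
Column 5 already has 4, leaving R1C5 = 2.
Row 2 now contains 3, so R2C2 = 1.
Column 4 now contains 1, so R2C4 = 2.
The 4 cells of cage a must have sum 9, so R3C1 = 4.
Row 3 already has 4, which forces R3C3 = 2.
Column 5 already has 4, so R3C5 = 1.
Row 5 already has 4, so R5C1 = 2.
Row 5 already has 1, which forces R5C2 = 3.
Row 2 now contains 2, so R2C3 = 4.
The full grid is 3 4 1 5 2 / 5 1 4 2 3 / 4 5 2 3 1 / 1 2 3 4 5 / 2 3 5 1 4.

5 1 4 2 3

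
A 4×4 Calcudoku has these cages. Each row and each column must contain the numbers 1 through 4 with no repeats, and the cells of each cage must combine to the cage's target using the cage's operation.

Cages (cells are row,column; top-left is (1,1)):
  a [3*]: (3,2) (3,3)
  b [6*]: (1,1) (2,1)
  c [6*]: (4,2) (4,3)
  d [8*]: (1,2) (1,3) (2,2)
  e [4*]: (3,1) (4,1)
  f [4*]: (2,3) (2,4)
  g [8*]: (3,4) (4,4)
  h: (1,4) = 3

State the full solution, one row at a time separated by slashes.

2 4 1 3 / 3 2 4 1 / 4 1 3 2 / 1 3 2 4

H is a freebie, leaving (1,4) = 3.
3 is placed in row 1, so (1,1) = 2.
The two cells of cage b must have product 6, leaving (2,1) = 3.
The 3 cells of cage d must have product 8, which forces (2,2) = 2.
Column 2 already has 2, leaving (4,2) = 3.
Row 4 already has 3, leaving (4,3) = 2.
Row 4 now contains 2, leaving (4,4) = 4.
Cage f needs two cells with product 4, leaving (2,3) = 4.
Column 4 now contains 4; hence (2,4) = 1.
The two cells of cage e must have product 4; hence (3,1) = 4.
3 is placed in column 2, which forces (3,2) = 1.
Cage a's pair has product 3, which forces (3,3) = 3.
Column 4 now contains 4, leaving (3,4) = 2.
4 is placed in row 4, so (4,1) = 1.
1 is placed in column 2, which forces (1,2) = 4.
Column 3 already has 4, so (1,3) = 1.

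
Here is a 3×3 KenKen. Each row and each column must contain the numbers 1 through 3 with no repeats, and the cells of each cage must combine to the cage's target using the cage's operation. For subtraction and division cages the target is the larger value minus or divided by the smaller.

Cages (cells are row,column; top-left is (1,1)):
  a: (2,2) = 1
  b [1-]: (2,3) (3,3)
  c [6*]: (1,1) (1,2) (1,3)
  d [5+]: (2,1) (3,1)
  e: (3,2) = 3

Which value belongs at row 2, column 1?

Cage a is given; hence (2,2) = 1.
Cage e is given; hence (3,2) = 3.
3 is placed in column 2, which forces (1,2) = 2.
Cage d's pair has sum 5, leaving (2,1) = 3.
Row 2 now contains 3, leaving (2,3) = 2.
Row 3 now contains 3, leaving (3,1) = 2.
Column 3 now contains 2, leaving (3,3) = 1.
Column 1 already has 3, leaving (1,1) = 1.
1 is placed in column 3, leaving (1,3) = 3.
Filled in: 1 2 3 / 3 1 2 / 2 3 1.

3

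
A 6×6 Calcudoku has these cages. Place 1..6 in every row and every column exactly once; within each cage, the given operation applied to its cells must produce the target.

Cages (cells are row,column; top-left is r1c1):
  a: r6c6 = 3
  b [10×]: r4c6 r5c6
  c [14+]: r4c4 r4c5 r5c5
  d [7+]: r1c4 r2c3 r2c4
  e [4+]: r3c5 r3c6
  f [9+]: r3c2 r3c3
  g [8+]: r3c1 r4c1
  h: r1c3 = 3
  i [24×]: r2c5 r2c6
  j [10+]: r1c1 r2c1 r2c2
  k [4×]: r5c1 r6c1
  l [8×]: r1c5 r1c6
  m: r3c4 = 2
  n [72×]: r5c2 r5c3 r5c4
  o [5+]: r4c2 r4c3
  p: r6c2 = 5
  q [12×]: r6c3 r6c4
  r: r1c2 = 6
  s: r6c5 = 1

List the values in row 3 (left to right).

6 4 5 2 3 1

R is a freebie, leaving r1c2 = 6.
Cage h is a single given cell; hence r1c3 = 3.
Cage m is given, leaving r3c4 = 2.
Cage p is a single given cell, leaving r6c2 = 5.
S is a freebie, which forces r6c5 = 1.
Cage a is given, so r6c6 = 3.
1 is placed in column 5, which forces r3c5 = 3.
Column 6 already has 3, which forces r3c6 = 1.
Cage k's pair has product 4, which forces r5c1 = 1.
Row 6 already has 1, which forces r6c1 = 4.
Cage q needs two cells with product 12; hence r6c3 = 2.
Cage q needs two cells with product 12; hence r6c4 = 6.
The 3 cells of cage d must have sum 7, which forces r1c4 = 1.
Column 3 already has 2; hence r2c3 = 1.
Cage d needs sum 7, which forces r2c4 = 5.
Row 3 now contains 3, leaving r3c2 = 4.
Cage f needs two cells with sum 9, so r3c3 = 5.
Column 2 already has 4; hence r4c2 = 1.
Column 3 now contains 1; hence r4c3 = 4.
Row 4 already has 4, leaving r4c4 = 3.
Column 2 already has 4; hence r5c2 = 3.
Cage n has product 72, leaving r5c3 = 6.
3 is placed in column 4, leaving r5c4 = 4.
4 is placed in row 5, which forces r5c5 = 5.
Row 5 already has 5; hence r5c6 = 2.
Cage l's pair has product 8, so r1c5 = 2.
Column 6 now contains 2; hence r1c6 = 4.
Column 2 already has 3; hence r2c2 = 2.
Column 6 already has 4; hence r2c6 = 6.
Row 3 now contains 5, so r3c1 = 6.
Row 4 now contains 3, so r4c1 = 2.
Column 5 now contains 5, so r4c5 = 6.
Column 6 now contains 2, so r4c6 = 5.
Row 1 already has 2, so r1c1 = 5.
Row 2 already has 6, leaving r2c1 = 3.
Row 2 already has 6, which forces r2c5 = 4.
Filled in: 5 6 3 1 2 4 / 3 2 1 5 4 6 / 6 4 5 2 3 1 / 2 1 4 3 6 5 / 1 3 6 4 5 2 / 4 5 2 6 1 3.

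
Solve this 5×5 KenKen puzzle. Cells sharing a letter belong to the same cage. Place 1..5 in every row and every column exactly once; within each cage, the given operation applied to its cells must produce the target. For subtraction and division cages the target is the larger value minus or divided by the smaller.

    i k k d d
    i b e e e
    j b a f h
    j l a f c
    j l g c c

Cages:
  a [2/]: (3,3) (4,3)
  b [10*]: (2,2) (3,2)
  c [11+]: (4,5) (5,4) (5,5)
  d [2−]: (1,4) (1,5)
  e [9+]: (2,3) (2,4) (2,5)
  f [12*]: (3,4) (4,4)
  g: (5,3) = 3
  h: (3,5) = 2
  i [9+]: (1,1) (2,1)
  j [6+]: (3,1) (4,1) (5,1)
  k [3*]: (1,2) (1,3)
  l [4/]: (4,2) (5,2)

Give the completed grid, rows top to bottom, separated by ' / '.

5 3 1 2 4 / 4 2 5 1 3 / 1 5 4 3 2 / 3 1 2 4 5 / 2 4 3 5 1

Cage h is given, which forces (3,5) = 2.
Cage g is a single given cell; hence (5,3) = 3.
Cage k's pair has product 3, so (1,2) = 3.
Column 3 now contains 3, so (1,3) = 1.
The two cells of cage b must have product 10; hence (2,2) = 2.
Row 3 already has 2, so (3,2) = 5.
Column 3 already has 1, leaving (3,3) = 4.
4 is placed in row 3, so (3,4) = 3.
Cage a's pair has quotient 2; hence (4,3) = 2.
Column 4 already has 3, leaving (4,4) = 4.
Row 4 already has 4, leaving (4,5) = 5.
Cage d needs two cells with difference 2, leaving (1,4) = 2.
Column 5 now contains 5; hence (1,5) = 4.
Column 3 already has 4, so (2,3) = 5.
The 3 cells of cage e must have sum 9, so (2,4) = 1.
Cage e needs sum 9, so (2,5) = 3.
Row 3 already has 3, which forces (3,1) = 1.
The 3 cells of cage j must have sum 6, so (4,1) = 3.
Row 4 already has 4, which forces (4,2) = 1.
Cage j has sum 6, which forces (5,1) = 2.
Cage l's pair has quotient 4, which forces (5,2) = 4.
Column 4 now contains 2, so (5,4) = 5.
Column 5 now contains 4, which forces (5,5) = 1.
4 is placed in row 1, which forces (1,1) = 5.
5 is placed in row 2, leaving (2,1) = 4.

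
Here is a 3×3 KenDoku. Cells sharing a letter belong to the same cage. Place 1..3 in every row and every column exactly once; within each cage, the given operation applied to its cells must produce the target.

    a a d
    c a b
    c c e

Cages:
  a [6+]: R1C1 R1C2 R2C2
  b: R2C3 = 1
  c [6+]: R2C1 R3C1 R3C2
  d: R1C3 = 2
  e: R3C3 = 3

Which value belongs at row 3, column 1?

2

D is a freebie; hence R1C3 = 2.
Cage b is given, so R2C3 = 1.
Cage e is given, which forces R3C3 = 3.
Cage c has sum 6, leaving R2C1 = 3.
Cage a needs sum 6, which forces R2C2 = 2.
2 is placed in column 2, so R3C2 = 1.
3 is placed in column 1, which forces R1C1 = 1.
Column 2 now contains 1, so R1C2 = 3.
1 is placed in row 3; hence R3C1 = 2.
The full grid is 1 3 2 / 3 2 1 / 2 1 3.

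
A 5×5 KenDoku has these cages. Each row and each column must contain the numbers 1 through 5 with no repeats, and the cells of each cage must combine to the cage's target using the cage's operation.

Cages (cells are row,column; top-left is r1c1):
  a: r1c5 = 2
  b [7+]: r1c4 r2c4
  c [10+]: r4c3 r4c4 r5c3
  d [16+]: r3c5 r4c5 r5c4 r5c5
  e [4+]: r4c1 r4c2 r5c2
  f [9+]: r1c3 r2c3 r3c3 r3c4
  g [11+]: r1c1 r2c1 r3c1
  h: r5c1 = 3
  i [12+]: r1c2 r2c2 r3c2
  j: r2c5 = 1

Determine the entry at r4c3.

Cage a is a single given cell, leaving r1c5 = 2.
Cage j is a single given cell, which forces r2c5 = 1.
Cage e needs sum 4, leaving r4c1 = 1.
Cage e needs sum 4, leaving r4c2 = 2.
Cage h is given, so r5c1 = 3.
Cage e needs sum 4, which forces r5c2 = 1.
Cage c needs sum 10, leaving r5c3 = 2.
Cage d has sum 16, which forces r5c4 = 4.
Cage d needs sum 16, leaving r5c5 = 5.
The 4 cells of cage f must have sum 9, which forces r1c3 = 1.
Cage b needs two cells with sum 7, leaving r1c4 = 5.
The two cells of cage b must have sum 7; hence r2c4 = 2.
The 4 cells of cage f must have sum 9, so r3c4 = 1.
5 is placed in column 4, which forces r4c4 = 3.
Row 4 now contains 3, so r4c5 = 4.
5 is placed in row 1, leaving r1c1 = 4.
4 is placed in row 1, so r1c2 = 3.
Cage g has sum 11, leaving r2c1 = 5.
Row 2 now contains 5; hence r2c2 = 4.
Row 2 already has 4; hence r2c3 = 3.
Cage g needs sum 11, which forces r3c1 = 2.
4 is placed in column 2, which forces r3c2 = 5.
Column 3 now contains 3, which forces r3c3 = 4.
Column 5 already has 4, so r3c5 = 3.
Row 4 now contains 3, so r4c3 = 5.
Completed grid: 4 3 1 5 2 / 5 4 3 2 1 / 2 5 4 1 3 / 1 2 5 3 4 / 3 1 2 4 5.

5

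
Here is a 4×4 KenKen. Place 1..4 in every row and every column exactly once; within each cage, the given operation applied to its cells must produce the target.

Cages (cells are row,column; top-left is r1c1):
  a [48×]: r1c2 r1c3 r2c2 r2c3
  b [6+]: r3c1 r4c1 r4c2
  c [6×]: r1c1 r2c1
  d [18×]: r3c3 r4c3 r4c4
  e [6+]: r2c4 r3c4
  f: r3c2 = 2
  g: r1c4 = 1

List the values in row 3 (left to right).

G is a freebie, leaving r1c4 = 1.
F is a freebie, leaving r3c2 = 2.
Cage d has product 18; hence r3c3 = 3.
2 is placed in row 3; hence r3c4 = 4.
Cage d has product 18, so r4c3 = 2.
Cage d has product 18, which forces r4c4 = 3.
Cage a needs product 48, leaving r1c2 = 3.
2 is placed in column 3, which forces r1c3 = 4.
The 4 cells of cage a must have product 48, which forces r2c2 = 4.
Cage a needs product 48; hence r2c3 = 1.
Column 4 now contains 4; hence r2c4 = 2.
Row 3 now contains 3, so r3c1 = 1.
Cage b has sum 6, leaving r4c1 = 4.
Row 4 already has 3, which forces r4c2 = 1.
Row 1 now contains 3, leaving r1c1 = 2.
Row 2 now contains 2, which forces r2c1 = 3.
Completed grid: 2 3 4 1 / 3 4 1 2 / 1 2 3 4 / 4 1 2 3.

1 2 3 4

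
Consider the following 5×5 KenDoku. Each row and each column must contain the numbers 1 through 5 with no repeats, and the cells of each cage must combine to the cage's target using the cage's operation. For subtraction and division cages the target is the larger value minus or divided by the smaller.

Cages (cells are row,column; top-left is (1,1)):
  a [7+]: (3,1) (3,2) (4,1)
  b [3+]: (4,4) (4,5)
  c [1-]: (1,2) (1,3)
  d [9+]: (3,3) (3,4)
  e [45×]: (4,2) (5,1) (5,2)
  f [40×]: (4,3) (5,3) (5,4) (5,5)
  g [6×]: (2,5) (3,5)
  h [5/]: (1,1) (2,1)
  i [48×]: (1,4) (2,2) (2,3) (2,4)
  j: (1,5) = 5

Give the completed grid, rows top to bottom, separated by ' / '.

Cage j is a single given cell, so (1,5) = 5.
The 3 cells of cage e must have product 45; hence (4,2) = 3.
Cage e needs product 45; hence (5,1) = 3.
Cage e needs product 45, which forces (5,2) = 5.
5 is placed in row 1; hence (1,1) = 1.
Cage h's pair has quotient 5, which forces (2,1) = 5.
Cage f has product 40; hence (4,3) = 5.
Cage c's pair has difference 1, so (1,3) = 3.
Cage a has sum 7, leaving (3,2) = 1.
5 is placed in column 3, so (3,3) = 4.
Cage d's pair has sum 9; hence (3,4) = 5.
Cage i has product 48; hence (2,2) = 4.
The 4 cells of cage i must have product 48, which forces (2,4) = 3.
Row 2 already has 3; hence (2,5) = 2.
4 is placed in row 3, which forces (3,1) = 2.
2 is placed in column 5, leaving (3,5) = 3.
The 3 cells of cage a must have sum 7; hence (4,1) = 4.
2 is placed in column 5, so (4,5) = 1.
1 is placed in column 5; hence (5,5) = 4.
4 is placed in column 2; hence (1,2) = 2.
Cage i needs product 48, so (1,4) = 4.
Row 2 now contains 2, which forces (2,3) = 1.
1 is placed in row 4, which forces (4,4) = 2.
Column 3 now contains 1; hence (5,3) = 2.
Column 4 now contains 2, which forces (5,4) = 1.

1 2 3 4 5 / 5 4 1 3 2 / 2 1 4 5 3 / 4 3 5 2 1 / 3 5 2 1 4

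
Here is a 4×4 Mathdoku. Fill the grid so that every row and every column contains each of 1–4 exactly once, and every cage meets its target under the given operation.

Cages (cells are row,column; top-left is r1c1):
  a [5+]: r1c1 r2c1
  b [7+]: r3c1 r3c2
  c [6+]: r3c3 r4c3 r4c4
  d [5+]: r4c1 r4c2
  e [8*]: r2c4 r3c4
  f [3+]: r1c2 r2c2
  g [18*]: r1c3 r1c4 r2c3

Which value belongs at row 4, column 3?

Cage g needs product 18, leaving r1c3 = 2.
The 3 cells of cage g must have product 18; hence r1c4 = 3.
The 3 cells of cage g must have product 18, which forces r2c3 = 3.
Column 3 already has 3; hence r3c3 = 1.
Column 3 already has 1; hence r4c3 = 4.
Row 1 now contains 2, leaving r1c2 = 1.
The two cells of cage f must have sum 3, leaving r2c2 = 2.
Row 2 now contains 2, so r2c4 = 4.
4 is placed in column 4; hence r3c4 = 2.
2 is placed in column 2, so r4c2 = 3.
The 3 cells of cage c must have sum 6, so r4c4 = 1.
Row 1 already has 1, leaving r1c1 = 4.
Row 2 now contains 4; hence r2c1 = 1.
Cage b needs two cells with sum 7; hence r3c1 = 3.
Column 2 now contains 3, leaving r3c2 = 4.
Row 4 now contains 3, so r4c1 = 2.
The full grid is 4 1 2 3 / 1 2 3 4 / 3 4 1 2 / 2 3 4 1.

4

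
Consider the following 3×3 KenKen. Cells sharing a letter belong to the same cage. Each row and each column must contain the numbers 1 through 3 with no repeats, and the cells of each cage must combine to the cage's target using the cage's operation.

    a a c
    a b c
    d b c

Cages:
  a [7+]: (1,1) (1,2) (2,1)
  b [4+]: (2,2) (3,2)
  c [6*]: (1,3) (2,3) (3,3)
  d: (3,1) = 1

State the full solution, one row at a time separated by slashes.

3 2 1 / 2 1 3 / 1 3 2

Cage d is given; hence (3,1) = 1.
Row 3 already has 1; hence (3,2) = 3.
Row 3 already has 3; hence (3,3) = 2.
Column 1 already has 1, leaving (1,1) = 3.
3 is placed in column 2, which forces (1,2) = 2.
3 is placed in row 1; hence (1,3) = 1.
Cage a needs sum 7, which forces (2,1) = 2.
3 is placed in column 2, which forces (2,2) = 1.
Column 3 now contains 1; hence (2,3) = 3.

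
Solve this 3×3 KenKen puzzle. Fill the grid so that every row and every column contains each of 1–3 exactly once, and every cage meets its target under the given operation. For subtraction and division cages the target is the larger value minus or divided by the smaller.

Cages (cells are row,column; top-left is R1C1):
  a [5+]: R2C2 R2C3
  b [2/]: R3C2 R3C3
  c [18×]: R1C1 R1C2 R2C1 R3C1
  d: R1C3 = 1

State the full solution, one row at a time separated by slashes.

Cage c has product 18, so R1C2 = 3.
D is a freebie; hence R1C3 = 1.
3 is placed in column 2, leaving R2C2 = 2.
Row 2 already has 2, which forces R2C3 = 3.
Column 2 now contains 2, which forces R3C2 = 1.
1 is placed in column 3; hence R3C3 = 2.
Row 1 now contains 1, so R1C1 = 2.
3 is placed in row 2, which forces R2C1 = 1.
Row 3 already has 2, which forces R3C1 = 3.

2 3 1 / 1 2 3 / 3 1 2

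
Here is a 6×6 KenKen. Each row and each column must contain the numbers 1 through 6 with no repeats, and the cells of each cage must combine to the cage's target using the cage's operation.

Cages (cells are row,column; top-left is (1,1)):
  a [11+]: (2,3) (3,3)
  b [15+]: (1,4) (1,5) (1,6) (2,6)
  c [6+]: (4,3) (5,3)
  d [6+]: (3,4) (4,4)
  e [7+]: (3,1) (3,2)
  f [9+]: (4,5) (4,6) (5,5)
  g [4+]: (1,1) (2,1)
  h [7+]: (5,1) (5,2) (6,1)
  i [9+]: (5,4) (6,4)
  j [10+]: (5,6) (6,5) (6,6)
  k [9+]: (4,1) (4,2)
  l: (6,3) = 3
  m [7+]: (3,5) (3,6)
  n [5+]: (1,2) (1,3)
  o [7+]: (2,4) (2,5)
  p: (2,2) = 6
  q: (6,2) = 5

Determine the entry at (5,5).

6

Cage p is a single given cell, which forces (2,2) = 6.
Row 2 now contains 6, which forces (2,3) = 5.
5 is placed in column 3, which forces (3,3) = 6.
Cage q is a single given cell; hence (6,2) = 5.
Cage l is given; hence (6,3) = 3.
The only place for 2 in row 2 is (2,6).
Row 2 needs a 1, and only (2,1) is open for it.
Column 1 now contains 1; hence (1,1) = 3.
The 3 cells of cage h must have sum 7, which forces (5,2) = 1.
Column 2 now contains 1; hence (1,2) = 4.
The two cells of cage n must have sum 5, leaving (1,3) = 1.
4 is placed in column 2; hence (4,2) = 3.
Cage e needs two cells with sum 7, leaving (3,1) = 5.
3 is placed in column 2, leaving (3,2) = 2.
Cage k needs two cells with sum 9, which forces (4,1) = 6.
Row 3 needs a 1, and only (3,4) is open for it.
Cage d needs two cells with sum 6, so (4,4) = 5.
Column 4 already has 5; hence (5,4) = 3.
Row 5 now contains 3, leaving (5,6) = 5.
The 4 cells of cage b must have sum 15, so (1,4) = 2.
Cage b needs sum 15; hence (1,5) = 5.
5 is placed in column 6; hence (1,6) = 6.
Column 4 already has 3, leaving (2,4) = 4.
Cage o needs two cells with sum 7; hence (2,5) = 3.
Column 5 now contains 3; hence (3,5) = 4.
Row 3 now contains 4, leaving (3,6) = 3.
4 is placed in column 5; hence (5,5) = 6.
The two cells of cage i must have sum 9, so (6,4) = 6.
4 is placed in column 5; hence (6,5) = 1.
Row 6 already has 1, so (6,6) = 4.
Column 5 now contains 1; hence (4,5) = 2.
Column 6 already has 4; hence (4,6) = 1.
Cage h needs sum 7, so (5,1) = 4.
Row 5 already has 4, so (5,3) = 2.
4 is placed in row 6, leaving (6,1) = 2.
Row 4 now contains 2, leaving (4,3) = 4.
Completed grid: 3 4 1 2 5 6 / 1 6 5 4 3 2 / 5 2 6 1 4 3 / 6 3 4 5 2 1 / 4 1 2 3 6 5 / 2 5 3 6 1 4.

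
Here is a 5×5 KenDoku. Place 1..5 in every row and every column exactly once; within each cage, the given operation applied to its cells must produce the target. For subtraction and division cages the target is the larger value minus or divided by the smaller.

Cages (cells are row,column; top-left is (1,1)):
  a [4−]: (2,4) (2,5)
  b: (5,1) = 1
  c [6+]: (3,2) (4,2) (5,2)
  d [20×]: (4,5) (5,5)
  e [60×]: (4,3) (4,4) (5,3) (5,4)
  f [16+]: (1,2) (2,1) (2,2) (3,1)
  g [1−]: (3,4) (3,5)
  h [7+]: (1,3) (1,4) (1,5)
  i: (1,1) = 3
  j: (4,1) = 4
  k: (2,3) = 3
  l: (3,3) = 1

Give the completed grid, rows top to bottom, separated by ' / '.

3 5 4 1 2 / 2 4 3 5 1 / 5 2 1 4 3 / 4 1 2 3 5 / 1 3 5 2 4

Cage i is given, leaving (1,1) = 3.
Cage k is given; hence (2,3) = 3.
Cage l is given, leaving (3,3) = 1.
J is a freebie; hence (4,1) = 4.
4 is placed in row 4, leaving (4,5) = 5.
Cage b is given, which forces (5,1) = 1.
5 is placed in column 5; hence (5,5) = 4.
Cage a needs two cells with difference 4, so (2,4) = 5.
5 is placed in column 5, so (2,5) = 1.
Cage c needs sum 6, so (4,2) = 1.
Row 4 now contains 5; hence (4,3) = 2.
Cage e needs product 60, so (4,4) = 3.
Cage e needs product 60, which forces (5,3) = 5.
The 4 cells of cage e must have product 60; hence (5,4) = 2.
Cage f has sum 16, leaving (1,2) = 5.
Column 3 now contains 2, so (1,3) = 4.
Cage h needs sum 7, which forces (1,4) = 1.
Column 5 now contains 1; hence (1,5) = 2.
Row 2 now contains 5, so (2,1) = 2.
Row 2 now contains 5, so (2,2) = 4.
Cage f has sum 16, so (3,1) = 5.
Cage c needs sum 6; hence (3,2) = 2.
Column 4 already has 2, which forces (3,4) = 4.
Cage g needs two cells with difference 1; hence (3,5) = 3.
Row 5 already has 2; hence (5,2) = 3.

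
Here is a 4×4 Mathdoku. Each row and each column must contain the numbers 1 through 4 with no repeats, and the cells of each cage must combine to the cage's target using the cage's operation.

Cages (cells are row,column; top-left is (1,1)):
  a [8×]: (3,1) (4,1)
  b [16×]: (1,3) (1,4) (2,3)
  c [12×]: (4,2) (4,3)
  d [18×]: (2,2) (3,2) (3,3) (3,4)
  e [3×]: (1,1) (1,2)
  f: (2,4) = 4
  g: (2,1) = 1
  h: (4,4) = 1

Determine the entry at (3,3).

1

G is a freebie; hence (2,1) = 1.
Cage d needs product 18; hence (2,2) = 3.
F is a freebie, which forces (2,4) = 4.
Column 2 already has 3, which forces (4,2) = 4.
4 is placed in row 4, which forces (4,3) = 3.
Cage h is a single given cell, leaving (4,4) = 1.
Column 1 now contains 1, leaving (1,1) = 3.
Column 2 already has 3, which forces (1,2) = 1.
Cage b needs product 16, leaving (1,3) = 4.
4 is placed in column 4, leaving (1,4) = 2.
Row 2 already has 4, which forces (2,3) = 2.
Cage a needs two cells with product 8, so (3,1) = 4.
Column 2 already has 1, which forces (3,2) = 2.
Column 3 now contains 2, leaving (3,3) = 1.
Cage d has product 18, leaving (3,4) = 3.
4 is placed in row 4; hence (4,1) = 2.
Filled in: 3 1 4 2 / 1 3 2 4 / 4 2 1 3 / 2 4 3 1.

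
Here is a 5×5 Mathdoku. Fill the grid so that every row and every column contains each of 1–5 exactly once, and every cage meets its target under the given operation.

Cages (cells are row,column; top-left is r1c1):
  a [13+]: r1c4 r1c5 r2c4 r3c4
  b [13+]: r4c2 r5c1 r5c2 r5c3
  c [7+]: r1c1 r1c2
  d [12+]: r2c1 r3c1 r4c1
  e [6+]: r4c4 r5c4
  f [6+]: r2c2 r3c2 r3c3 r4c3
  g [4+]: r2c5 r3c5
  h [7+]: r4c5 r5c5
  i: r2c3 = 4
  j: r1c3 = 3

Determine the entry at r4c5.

5

Cage j is a single given cell, leaving r1c3 = 3.
Cage i is given, leaving r2c3 = 4.
The only place for 1 in column 1 is r5c1.
Cage b needs sum 13, so r5c3 = 5.
Row 4 needs a 1, and only r4c3 is open for it.
The 4 cells of cage f must have sum 6, so r2c2 = 2.
The 4 cells of cage f must have sum 6, which forces r3c2 = 1.
Column 3 now contains 1; hence r3c3 = 2.
Row 3 now contains 1; hence r3c5 = 3.
The two cells of cage c must have sum 7, leaving r1c1 = 2.
Column 2 now contains 2, leaving r1c2 = 5.
Column 5 already has 3; hence r2c5 = 1.
Cage h needs two cells with sum 7; hence r4c5 = 5.
Cage h's pair has sum 7, which forces r5c5 = 2.
Cage a needs sum 13; hence r1c4 = 1.
Column 5 now contains 1, which forces r1c5 = 4.
1 is placed in row 2, which forces r2c4 = 3.
Cage a needs sum 13, so r3c4 = 5.
Cage e's pair has sum 6, which forces r4c4 = 2.
Row 5 already has 2, so r5c4 = 4.
3 is placed in row 2, which forces r2c1 = 5.
5 is placed in row 3, so r3c1 = 4.
Cage d has sum 12, which forces r4c1 = 3.
Cage b has sum 13, leaving r4c2 = 4.
4 is placed in row 5, so r5c2 = 3.
Completed grid: 2 5 3 1 4 / 5 2 4 3 1 / 4 1 2 5 3 / 3 4 1 2 5 / 1 3 5 4 2.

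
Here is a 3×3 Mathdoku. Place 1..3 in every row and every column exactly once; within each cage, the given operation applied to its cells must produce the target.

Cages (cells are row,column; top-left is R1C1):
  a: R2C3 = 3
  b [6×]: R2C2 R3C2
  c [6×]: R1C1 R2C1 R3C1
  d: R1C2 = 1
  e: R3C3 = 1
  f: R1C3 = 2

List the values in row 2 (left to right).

1 2 3

D is a freebie; hence R1C2 = 1.
Cage f is a single given cell; hence R1C3 = 2.
Cage a is given, so R2C3 = 3.
Cage e is given, leaving R3C3 = 1.
2 is placed in row 1, so R1C1 = 3.
The 3 cells of cage c must have product 6, leaving R2C1 = 1.
3 is placed in row 2, which forces R2C2 = 2.
Cage c has product 6, leaving R3C1 = 2.
Cage b's pair has product 6, which forces R3C2 = 3.
Filled in: 3 1 2 / 1 2 3 / 2 3 1.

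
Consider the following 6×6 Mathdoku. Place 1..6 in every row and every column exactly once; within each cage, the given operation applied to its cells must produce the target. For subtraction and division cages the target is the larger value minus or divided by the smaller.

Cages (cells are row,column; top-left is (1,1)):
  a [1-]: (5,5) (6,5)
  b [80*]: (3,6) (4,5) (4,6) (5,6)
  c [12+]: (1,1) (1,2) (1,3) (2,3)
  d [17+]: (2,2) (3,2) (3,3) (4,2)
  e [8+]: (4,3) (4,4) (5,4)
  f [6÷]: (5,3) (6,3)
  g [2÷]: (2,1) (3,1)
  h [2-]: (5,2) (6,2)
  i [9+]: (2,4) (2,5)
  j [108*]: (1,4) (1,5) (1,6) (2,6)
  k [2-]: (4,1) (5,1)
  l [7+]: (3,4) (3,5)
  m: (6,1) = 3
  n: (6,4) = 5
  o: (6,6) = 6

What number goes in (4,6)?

1

Cage m is given, so (6,1) = 3.
Cage n is a single given cell, leaving (6,4) = 5.
O is a freebie, so (6,6) = 6.
Cage j needs product 108; hence (1,6) = 2.
Column 6 now contains 6, which forces (2,6) = 3.
Cage f's pair has quotient 6, which forces (5,3) = 6.
Row 6 now contains 6, which forces (6,3) = 1.
Cage i needs two cells with sum 9, so (2,4) = 4.
Cage i needs two cells with sum 9; hence (2,5) = 5.
The 4 cells of cage b must have product 80, leaving (4,5) = 4.
Column 5 already has 4, which forces (6,5) = 2.
4 is placed in row 2, leaving (2,3) = 2.
The two cells of cage k must have difference 2, so (5,1) = 4.
Cage h's pair has difference 2, so (5,2) = 2.
Row 6 already has 2, leaving (6,2) = 4.
Row 2 now contains 2, so (2,1) = 1.
Row 2 already has 1; hence (2,2) = 6.
Cage g's pair has quotient 2; hence (3,1) = 2.
The 4 cells of cage b must have product 80, leaving (3,6) = 4.
Column 1 now contains 2, leaving (4,1) = 6.
Cage e has sum 8, which forces (4,4) = 2.
6 is placed in column 1; hence (1,1) = 5.
Cage c has sum 12; hence (1,2) = 1.
Cage c has sum 12, so (1,3) = 4.
Column 2 already has 1; hence (3,2) = 5.
Row 3 already has 5, leaving (3,3) = 3.
Column 2 already has 5, leaving (4,2) = 3.
3 is placed in column 3, which forces (4,3) = 5.
Row 4 already has 5, so (4,6) = 1.
1 is placed in column 6; hence (5,6) = 5.
Cage e needs sum 8, which forces (5,4) = 1.
Row 5 already has 1, leaving (5,5) = 3.
Cage j needs product 108; hence (1,4) = 3.
3 is placed in column 5; hence (1,5) = 6.
Column 4 now contains 1, which forces (3,4) = 6.
Cage l's pair has sum 7, so (3,5) = 1.
Filled in: 5 1 4 3 6 2 / 1 6 2 4 5 3 / 2 5 3 6 1 4 / 6 3 5 2 4 1 / 4 2 6 1 3 5 / 3 4 1 5 2 6.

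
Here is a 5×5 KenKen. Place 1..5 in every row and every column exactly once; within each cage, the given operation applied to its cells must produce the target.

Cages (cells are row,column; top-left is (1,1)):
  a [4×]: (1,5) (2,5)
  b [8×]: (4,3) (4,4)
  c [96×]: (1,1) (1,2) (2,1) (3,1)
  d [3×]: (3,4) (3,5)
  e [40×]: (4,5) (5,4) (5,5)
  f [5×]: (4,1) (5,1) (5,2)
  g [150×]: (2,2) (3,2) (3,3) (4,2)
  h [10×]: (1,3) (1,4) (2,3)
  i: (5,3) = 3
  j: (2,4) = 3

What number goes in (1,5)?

1

The 4 cells of cage c must have product 96, which forces (1,2) = 4.
Row 1 now contains 4, which forces (1,5) = 1.
Cage j is a single given cell, so (2,4) = 3.
Column 5 already has 1, which forces (2,5) = 4.
Cage g has product 150, so (3,3) = 5.
3 is placed in column 4, so (3,4) = 1.
Column 5 already has 1, leaving (3,5) = 3.
The 3 cells of cage f must have product 5, which forces (4,1) = 1.
The 3 cells of cage f must have product 5, which forces (5,1) = 5.
Cage f has product 5, which forces (5,2) = 1.
I is a freebie, so (5,3) = 3.
Row 5 now contains 5, leaving (5,5) = 2.
Cage c has product 96; hence (1,1) = 3.
Column 3 already has 5; hence (1,3) = 2.
Cage h needs product 10, so (1,4) = 5.
Row 2 now contains 4, so (2,1) = 2.
The 4 cells of cage g must have product 150, which forces (2,2) = 5.
Cage h needs product 10, so (2,3) = 1.
Cage c has product 96; hence (3,1) = 4.
Row 3 now contains 3, so (3,2) = 2.
The 4 cells of cage g must have product 150, which forces (4,2) = 3.
2 is placed in column 3; hence (4,3) = 4.
4 is placed in row 4, which forces (4,4) = 2.
2 is placed in column 5, which forces (4,5) = 5.
Row 5 already has 2, which forces (5,4) = 4.
Filled in: 3 4 2 5 1 / 2 5 1 3 4 / 4 2 5 1 3 / 1 3 4 2 5 / 5 1 3 4 2.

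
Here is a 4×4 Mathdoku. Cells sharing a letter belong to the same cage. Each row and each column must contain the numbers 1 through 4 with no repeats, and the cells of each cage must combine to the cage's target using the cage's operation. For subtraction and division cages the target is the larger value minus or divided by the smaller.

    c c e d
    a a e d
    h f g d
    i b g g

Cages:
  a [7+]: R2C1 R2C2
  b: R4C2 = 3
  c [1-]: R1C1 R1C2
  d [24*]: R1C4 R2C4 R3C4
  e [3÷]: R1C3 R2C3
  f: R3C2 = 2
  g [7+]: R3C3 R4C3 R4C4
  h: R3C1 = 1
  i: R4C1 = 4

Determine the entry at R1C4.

4

Cage h is given; hence R3C1 = 1.
Cage f is given, leaving R3C2 = 2.
Cage i is a single given cell, leaving R4C1 = 4.
Cage b is given, so R4C2 = 3.
4 is placed in column 1; hence R2C1 = 3.
Column 2 now contains 3, so R2C2 = 4.
3 is placed in row 2, which forces R2C3 = 1.
Row 2 now contains 4, so R2C4 = 2.
Cage g has sum 7; hence R3C3 = 4.
Row 3 now contains 4; hence R3C4 = 3.
Column 3 already has 1, which forces R4C3 = 2.
2 is placed in column 4, so R4C4 = 1.
3 is placed in column 1; hence R1C1 = 2.
4 is placed in column 2, which forces R1C2 = 1.
Column 3 already has 1; hence R1C3 = 3.
3 is placed in column 4, which forces R1C4 = 4.
Filled in: 2 1 3 4 / 3 4 1 2 / 1 2 4 3 / 4 3 2 1.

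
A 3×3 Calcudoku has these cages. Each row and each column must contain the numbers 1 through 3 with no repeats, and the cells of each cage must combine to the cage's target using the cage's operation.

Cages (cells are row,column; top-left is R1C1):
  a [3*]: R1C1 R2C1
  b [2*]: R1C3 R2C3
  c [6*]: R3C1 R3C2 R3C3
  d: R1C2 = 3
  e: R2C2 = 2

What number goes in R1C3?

Cage d is given, leaving R1C2 = 3.
E is a freebie, so R2C2 = 2.
Row 2 now contains 2, so R2C3 = 1.
Column 2 already has 2; hence R3C2 = 1.
Row 1 already has 3, so R1C1 = 1.
1 is placed in column 3, so R1C3 = 2.
Row 2 now contains 1, which forces R2C1 = 3.
Column 1 already has 3; hence R3C1 = 2.
2 is placed in column 3, so R3C3 = 3.
Completed grid: 1 3 2 / 3 2 1 / 2 1 3.

2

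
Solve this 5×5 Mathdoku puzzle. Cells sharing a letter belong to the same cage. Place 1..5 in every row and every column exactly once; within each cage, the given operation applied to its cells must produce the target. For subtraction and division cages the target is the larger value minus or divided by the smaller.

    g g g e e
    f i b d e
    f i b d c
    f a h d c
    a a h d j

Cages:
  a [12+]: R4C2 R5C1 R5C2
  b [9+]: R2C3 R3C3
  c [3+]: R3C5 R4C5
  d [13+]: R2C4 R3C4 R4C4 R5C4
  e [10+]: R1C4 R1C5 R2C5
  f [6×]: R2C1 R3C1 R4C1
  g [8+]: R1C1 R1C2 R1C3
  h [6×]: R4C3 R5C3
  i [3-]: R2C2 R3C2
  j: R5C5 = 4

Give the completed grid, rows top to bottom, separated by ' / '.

J is a freebie, which forces R5C5 = 4.
The only place for 1 in row 5 is R5C4.
In column 1, 4 can only go at R1C1, so R1C1 = 4.
In column 1, 5 can only go at R5C1, so R5C1 = 5.
The only place for 1 in column 3 is R1C3.
Row 1 now contains 1; hence R1C2 = 3.
Column 2 already has 3; hence R5C2 = 2.
Row 5 already has 2; hence R5C3 = 3.
Cage e needs sum 10, which forces R2C5 = 3.
Cage a has sum 12, which forces R4C2 = 5.
Column 3 already has 3, leaving R4C3 = 2.
2 is placed in row 4, so R4C5 = 1.
Column 5 now contains 1, leaving R3C5 = 2.
Row 4 already has 1, which forces R4C1 = 3.
Row 4 now contains 3, which forces R4C4 = 4.
The 3 cells of cage e must have sum 10, leaving R1C4 = 2.
Column 5 already has 2, leaving R1C5 = 5.
The 3 cells of cage f must have product 6, so R2C1 = 2.
Column 4 now contains 4, which forces R2C4 = 5.
Row 3 now contains 2, leaving R3C1 = 1.
Row 3 already has 1, so R3C2 = 4.
Row 3 already has 4, so R3C3 = 5.
Cage d has sum 13; hence R3C4 = 3.
4 is placed in column 2, which forces R2C2 = 1.
Row 2 now contains 5, so R2C3 = 4.

4 3 1 2 5 / 2 1 4 5 3 / 1 4 5 3 2 / 3 5 2 4 1 / 5 2 3 1 4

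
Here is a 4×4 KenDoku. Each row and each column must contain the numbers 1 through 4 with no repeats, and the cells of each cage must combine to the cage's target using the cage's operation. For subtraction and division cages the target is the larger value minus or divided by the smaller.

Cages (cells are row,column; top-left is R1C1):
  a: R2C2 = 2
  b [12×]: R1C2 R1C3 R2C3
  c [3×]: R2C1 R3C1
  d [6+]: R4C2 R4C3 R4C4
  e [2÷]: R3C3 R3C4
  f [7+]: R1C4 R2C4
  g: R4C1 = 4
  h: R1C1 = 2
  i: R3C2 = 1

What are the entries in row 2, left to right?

1 2 3 4

H is a freebie, so R1C1 = 2.
A is a freebie, so R2C2 = 2.
Cage i is a single given cell, so R3C2 = 1.
Cage g is a single given cell; hence R4C1 = 4.
Column 2 already has 1, so R4C2 = 3.
Column 2 already has 3, which forces R1C2 = 4.
Row 1 already has 4, which forces R1C4 = 3.
The two cells of cage c must have product 3, leaving R2C1 = 1.
Row 2 already has 1, leaving R2C3 = 3.
Column 4 now contains 3; hence R2C4 = 4.
Row 3 now contains 1, which forces R3C1 = 3.
Column 4 now contains 4, which forces R3C4 = 2.
Column 4 already has 2, leaving R4C4 = 1.
3 is placed in row 1, which forces R1C3 = 1.
2 is placed in row 3, so R3C3 = 4.
Row 4 now contains 1, leaving R4C3 = 2.
Filled in: 2 4 1 3 / 1 2 3 4 / 3 1 4 2 / 4 3 2 1.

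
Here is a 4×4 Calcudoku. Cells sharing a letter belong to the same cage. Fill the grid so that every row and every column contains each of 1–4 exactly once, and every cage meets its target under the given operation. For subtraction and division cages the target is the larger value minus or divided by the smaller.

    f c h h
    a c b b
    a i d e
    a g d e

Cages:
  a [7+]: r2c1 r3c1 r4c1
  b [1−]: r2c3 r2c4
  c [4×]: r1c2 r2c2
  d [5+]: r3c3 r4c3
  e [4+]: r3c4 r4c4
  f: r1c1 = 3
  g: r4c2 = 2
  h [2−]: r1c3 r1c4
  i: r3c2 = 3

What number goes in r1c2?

F is a freebie, so r1c1 = 3.
Cage i is a single given cell, so r3c2 = 3.
Row 3 already has 3, which forces r3c4 = 1.
G is a freebie; hence r4c2 = 2.
1 is placed in column 4, leaving r4c4 = 3.
Cage d's pair has sum 5, which forces r3c3 = 4.
Cage d needs two cells with sum 5; hence r4c3 = 1.
Column 3 already has 4, so r1c3 = 2.
Cage h needs two cells with difference 2; hence r1c4 = 4.
The 3 cells of cage a must have sum 7; hence r2c1 = 1.
Row 2 already has 1; hence r2c2 = 4.
Column 3 already has 1, leaving r2c3 = 3.
4 is placed in column 4, leaving r2c4 = 2.
Row 3 already has 4, so r3c1 = 2.
Row 4 already has 1, so r4c1 = 4.
4 is placed in row 1, leaving r1c2 = 1.
The full grid is 3 1 2 4 / 1 4 3 2 / 2 3 4 1 / 4 2 1 3.

1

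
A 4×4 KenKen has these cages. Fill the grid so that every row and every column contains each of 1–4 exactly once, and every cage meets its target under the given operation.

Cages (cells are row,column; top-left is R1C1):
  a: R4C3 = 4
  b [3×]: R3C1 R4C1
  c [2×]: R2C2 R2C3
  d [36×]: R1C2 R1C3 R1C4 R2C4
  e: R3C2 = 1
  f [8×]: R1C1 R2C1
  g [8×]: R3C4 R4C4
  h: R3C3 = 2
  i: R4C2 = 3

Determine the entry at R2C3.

Cage d needs product 36; hence R2C4 = 3.
Cage e is a single given cell, leaving R3C2 = 1.
Cage h is given, so R3C3 = 2.
2 is placed in row 3; hence R3C4 = 4.
Cage i is a single given cell, leaving R4C2 = 3.
A is a freebie, so R4C3 = 4.
Column 4 already has 4, leaving R4C4 = 2.
Column 2 now contains 3, so R1C2 = 4.
Cage d needs product 36; hence R1C3 = 3.
Column 4 already has 4, which forces R1C4 = 1.
Column 2 now contains 1, so R2C2 = 2.
2 is placed in column 3, so R2C3 = 1.
Row 3 already has 1; hence R3C1 = 3.
Row 4 now contains 3, leaving R4C1 = 1.
Row 1 already has 4, which forces R1C1 = 2.
2 is placed in row 2, so R2C1 = 4.
The full grid is 2 4 3 1 / 4 2 1 3 / 3 1 2 4 / 1 3 4 2.

1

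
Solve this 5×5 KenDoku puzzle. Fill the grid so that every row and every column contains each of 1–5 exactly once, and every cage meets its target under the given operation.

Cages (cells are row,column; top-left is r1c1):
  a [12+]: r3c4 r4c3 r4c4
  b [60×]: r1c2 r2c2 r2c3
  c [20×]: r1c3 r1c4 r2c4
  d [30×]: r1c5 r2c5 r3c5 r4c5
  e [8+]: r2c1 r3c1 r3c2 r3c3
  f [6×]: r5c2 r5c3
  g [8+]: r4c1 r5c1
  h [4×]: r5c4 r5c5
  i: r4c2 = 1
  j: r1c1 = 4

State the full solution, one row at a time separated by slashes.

4 3 2 5 1 / 1 5 4 2 3 / 2 4 1 3 5 / 3 1 5 4 2 / 5 2 3 1 4

Cage j is a single given cell, leaving r1c1 = 4.
I is a freebie, which forces r4c2 = 1.
Row 5 needs a 5, and only r5c1 is open for it.
Column 1 now contains 5; hence r4c1 = 3.
The only place for 4 in row 3 is r3c2.
Cage e needs sum 8, which forces r2c1 = 1.
Cage b has product 60; hence r2c3 = 4.
Row 2 already has 4, so r2c4 = 2.
The 4 cells of cage e must have sum 8; hence r3c1 = 2.
The 4 cells of cage e must have sum 8, so r3c3 = 1.
Column 3 now contains 4, which forces r4c3 = 5.
Row 4 already has 5, leaving r4c4 = 4.
Row 4 already has 5, which forces r4c5 = 2.
Column 4 now contains 4, leaving r5c4 = 1.
Row 5 already has 1, leaving r5c5 = 4.
Column 3 already has 5; hence r1c3 = 2.
1 is placed in column 4, so r1c4 = 5.
The 4 cells of cage d must have product 30, which forces r1c5 = 1.
Cage a has sum 12; hence r3c4 = 3.
3 is placed in row 3, so r3c5 = 5.
2 is placed in column 3, which forces r5c3 = 3.
5 is placed in row 1, leaving r1c2 = 3.
Cage b needs product 60, leaving r2c2 = 5.
Column 5 already has 5; hence r2c5 = 3.
Row 5 now contains 3; hence r5c2 = 2.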